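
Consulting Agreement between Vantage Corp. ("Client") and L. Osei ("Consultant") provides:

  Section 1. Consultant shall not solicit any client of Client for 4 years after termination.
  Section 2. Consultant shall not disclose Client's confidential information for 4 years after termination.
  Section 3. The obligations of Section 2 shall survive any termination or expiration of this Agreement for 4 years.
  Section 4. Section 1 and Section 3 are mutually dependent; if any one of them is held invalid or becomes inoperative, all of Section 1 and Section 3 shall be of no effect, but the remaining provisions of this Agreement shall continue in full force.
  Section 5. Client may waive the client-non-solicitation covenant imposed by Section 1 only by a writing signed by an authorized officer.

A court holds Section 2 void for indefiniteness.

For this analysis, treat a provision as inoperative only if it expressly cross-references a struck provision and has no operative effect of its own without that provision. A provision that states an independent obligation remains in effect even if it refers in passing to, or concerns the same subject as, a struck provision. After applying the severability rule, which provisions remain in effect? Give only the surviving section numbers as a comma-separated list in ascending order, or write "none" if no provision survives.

4

Section 2 is struck. Section 3 merely fixes the survival period for Section 2; with Section 2 gone it has nothing to operate on and falls away. Section 4 declares Section 1 and Section 3 mutually dependent; since one of them has fallen, all of them are of no effect. That brings down Section 1 as well. Section 5 in turn depends solely on a provision now struck and likewise falls. The remainder continues in force under Section 4. Only Section 4 remains in effect.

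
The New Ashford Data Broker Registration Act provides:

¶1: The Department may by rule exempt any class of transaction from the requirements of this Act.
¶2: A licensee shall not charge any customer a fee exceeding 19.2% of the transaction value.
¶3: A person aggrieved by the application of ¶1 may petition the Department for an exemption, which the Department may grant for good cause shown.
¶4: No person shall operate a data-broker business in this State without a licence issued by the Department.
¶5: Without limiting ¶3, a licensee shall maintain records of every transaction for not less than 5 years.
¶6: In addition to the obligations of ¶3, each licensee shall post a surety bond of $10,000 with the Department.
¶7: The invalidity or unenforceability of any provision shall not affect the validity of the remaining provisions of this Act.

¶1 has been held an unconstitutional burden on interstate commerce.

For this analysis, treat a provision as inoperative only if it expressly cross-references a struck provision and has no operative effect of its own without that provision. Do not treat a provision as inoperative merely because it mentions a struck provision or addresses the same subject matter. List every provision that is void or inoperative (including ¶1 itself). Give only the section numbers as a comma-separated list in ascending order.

¶1 is struck. ¶3 merely fixes the exemption procedure for ¶1; with ¶1 gone it has nothing to operate on and falls away. Although ¶6 refers to ¶3, its operative terms do not depend on ¶3, so it remains in effect. ¶5 mentions ¶3 but its own obligation stands independently of ¶3, so ¶5 is not affected. Under the severability clause in ¶7, the remaining provisions continue in force. The provisions still in force are ¶2, ¶4, ¶5, ¶6, and ¶7.

1, 3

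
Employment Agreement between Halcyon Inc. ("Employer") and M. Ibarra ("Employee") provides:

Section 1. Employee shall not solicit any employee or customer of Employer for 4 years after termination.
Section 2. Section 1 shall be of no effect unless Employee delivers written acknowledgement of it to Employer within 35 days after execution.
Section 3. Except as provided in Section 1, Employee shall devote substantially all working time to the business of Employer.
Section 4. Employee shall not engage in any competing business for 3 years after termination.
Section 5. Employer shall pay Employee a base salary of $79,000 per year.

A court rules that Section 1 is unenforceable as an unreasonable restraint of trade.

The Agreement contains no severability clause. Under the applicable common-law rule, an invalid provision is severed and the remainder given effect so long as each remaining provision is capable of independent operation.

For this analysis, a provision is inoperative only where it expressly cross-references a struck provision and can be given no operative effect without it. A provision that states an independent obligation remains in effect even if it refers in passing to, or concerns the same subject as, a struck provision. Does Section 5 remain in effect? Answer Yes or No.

Yes

Section 1 is struck. Section 2 merely fixes the acknowledgement condition for Section 1; with Section 1 gone it has nothing to operate on and falls away. Section 3 mentions Section 1 but its own obligation stands independently of Section 1, so Section 3 is not affected. With no severability clause, the stated default rule severs what cannot stand and enforces each remaining provision that can operate on its own. The provisions still in force are Section 3, Section 4, and Section 5. Section 5 is among the surviving provisions, so the answer is yes.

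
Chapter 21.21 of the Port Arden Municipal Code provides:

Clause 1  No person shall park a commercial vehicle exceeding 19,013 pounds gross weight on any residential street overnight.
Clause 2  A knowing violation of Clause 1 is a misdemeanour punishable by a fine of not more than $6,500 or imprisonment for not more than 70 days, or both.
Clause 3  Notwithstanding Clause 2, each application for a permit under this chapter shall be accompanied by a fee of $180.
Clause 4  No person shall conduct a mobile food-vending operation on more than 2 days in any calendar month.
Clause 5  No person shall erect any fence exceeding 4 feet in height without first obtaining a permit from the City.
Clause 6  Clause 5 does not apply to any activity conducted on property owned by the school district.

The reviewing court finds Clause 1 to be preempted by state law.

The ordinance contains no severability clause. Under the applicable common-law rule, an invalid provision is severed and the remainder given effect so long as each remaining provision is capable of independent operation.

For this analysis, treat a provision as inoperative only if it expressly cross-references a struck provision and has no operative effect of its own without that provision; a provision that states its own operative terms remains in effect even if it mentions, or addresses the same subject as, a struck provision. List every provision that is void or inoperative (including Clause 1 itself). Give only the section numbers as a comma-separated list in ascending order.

Clause 1 is struck. Clause 2 operates only by reference to Clause 1, so it falls with Clause 1. Clause 3 mentions Clause 2 but its own obligation stands independently of Clause 2, so Clause 3 is not affected. Under the stated default rule, only provisions that cannot operate independently fall away; the rest are enforced. The provisions still in force are Clause 3, Clause 4, Clause 5, and Clause 6.

1, 2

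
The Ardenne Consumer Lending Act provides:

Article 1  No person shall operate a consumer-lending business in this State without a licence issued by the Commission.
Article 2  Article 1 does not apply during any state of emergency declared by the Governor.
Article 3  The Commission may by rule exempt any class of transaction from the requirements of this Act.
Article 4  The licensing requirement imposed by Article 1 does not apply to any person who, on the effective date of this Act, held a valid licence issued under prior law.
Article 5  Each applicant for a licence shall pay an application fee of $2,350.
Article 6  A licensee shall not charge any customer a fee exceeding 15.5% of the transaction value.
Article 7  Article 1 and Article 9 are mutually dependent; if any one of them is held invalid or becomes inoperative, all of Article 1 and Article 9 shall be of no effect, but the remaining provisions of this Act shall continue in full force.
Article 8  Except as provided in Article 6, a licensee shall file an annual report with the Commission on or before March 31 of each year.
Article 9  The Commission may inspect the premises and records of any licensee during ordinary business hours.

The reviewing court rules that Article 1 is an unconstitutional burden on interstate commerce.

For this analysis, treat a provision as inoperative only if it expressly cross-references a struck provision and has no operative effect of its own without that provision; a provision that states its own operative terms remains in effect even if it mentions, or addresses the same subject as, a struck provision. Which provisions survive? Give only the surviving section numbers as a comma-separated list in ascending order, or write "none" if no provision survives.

3, 5, 6, 7, 8

Article 1 is struck. Article 2 operates only by reference to Article 1, so it falls with Article 1. Article 4 operates only by reference to Article 1, so it falls with Article 1. Article 7 declares Article 1 and Article 9 mutually dependent; since one of them has fallen, all of them are of no effect. That brings down Article 9 as well. The remainder continues in force under Article 7. That leaves Article 3, Article 5, Article 6, Article 7, and Article 8 in effect.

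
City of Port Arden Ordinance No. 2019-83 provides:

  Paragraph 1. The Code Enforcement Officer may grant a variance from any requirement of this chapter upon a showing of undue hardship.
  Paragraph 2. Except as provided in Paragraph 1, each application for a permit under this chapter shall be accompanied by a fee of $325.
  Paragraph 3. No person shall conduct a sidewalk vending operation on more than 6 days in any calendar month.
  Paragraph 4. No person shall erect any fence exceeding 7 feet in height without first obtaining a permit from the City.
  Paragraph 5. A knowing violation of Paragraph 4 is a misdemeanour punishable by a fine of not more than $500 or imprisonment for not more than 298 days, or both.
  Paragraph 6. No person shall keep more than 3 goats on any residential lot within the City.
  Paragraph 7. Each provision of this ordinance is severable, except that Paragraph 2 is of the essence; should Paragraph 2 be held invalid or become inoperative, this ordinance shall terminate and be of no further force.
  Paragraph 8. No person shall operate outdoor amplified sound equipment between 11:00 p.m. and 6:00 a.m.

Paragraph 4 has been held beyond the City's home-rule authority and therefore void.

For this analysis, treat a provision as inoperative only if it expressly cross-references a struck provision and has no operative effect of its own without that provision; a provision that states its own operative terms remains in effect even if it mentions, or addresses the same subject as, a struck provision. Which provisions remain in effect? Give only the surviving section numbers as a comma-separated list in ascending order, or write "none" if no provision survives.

Paragraph 4 is struck. The only function of Paragraph 5 is the criminal penalty for violating Paragraph 4, so it cannot stand once Paragraph 4 is removed. Paragraph 7 makes Paragraph 2 an essential term, but Paragraph 2 is unaffected, so the severability proviso in Paragraph 7 preserves the remaining provisions. Paragraph 1, Paragraph 2, Paragraph 3, Paragraph 6, Paragraph 7, and Paragraph 8 remain in effect.

1, 2, 3, 6, 7, 8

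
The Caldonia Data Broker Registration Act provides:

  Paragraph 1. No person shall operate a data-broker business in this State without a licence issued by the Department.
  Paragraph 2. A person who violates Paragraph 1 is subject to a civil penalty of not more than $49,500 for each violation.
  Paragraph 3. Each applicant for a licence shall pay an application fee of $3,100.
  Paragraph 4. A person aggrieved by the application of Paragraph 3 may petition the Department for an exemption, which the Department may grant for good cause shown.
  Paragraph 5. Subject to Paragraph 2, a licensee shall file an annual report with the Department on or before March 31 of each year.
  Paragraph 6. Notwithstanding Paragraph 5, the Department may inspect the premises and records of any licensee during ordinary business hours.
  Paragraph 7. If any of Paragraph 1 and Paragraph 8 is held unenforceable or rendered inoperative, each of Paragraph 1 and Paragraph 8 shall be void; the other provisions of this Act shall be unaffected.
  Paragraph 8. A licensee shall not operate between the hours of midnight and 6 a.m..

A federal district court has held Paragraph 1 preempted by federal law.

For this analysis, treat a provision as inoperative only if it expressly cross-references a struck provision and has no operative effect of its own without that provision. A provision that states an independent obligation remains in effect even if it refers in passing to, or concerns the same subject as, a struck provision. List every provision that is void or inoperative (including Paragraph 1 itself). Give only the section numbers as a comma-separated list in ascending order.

1, 2, 8

Paragraph 1 is struck. Paragraph 2 operates only by reference to Paragraph 1, so it falls with Paragraph 1. Paragraph 5 mentions Paragraph 2 but its own obligation stands independently of Paragraph 2, so Paragraph 5 is not affected. Paragraph 7 declares Paragraph 1 and Paragraph 8 mutually dependent; since one of them has fallen, all of them are of no effect. That brings down Paragraph 8 as well. The remainder continues in force under Paragraph 7. The provisions still in force are Paragraph 3, Paragraph 4, Paragraph 5, Paragraph 6, and Paragraph 7.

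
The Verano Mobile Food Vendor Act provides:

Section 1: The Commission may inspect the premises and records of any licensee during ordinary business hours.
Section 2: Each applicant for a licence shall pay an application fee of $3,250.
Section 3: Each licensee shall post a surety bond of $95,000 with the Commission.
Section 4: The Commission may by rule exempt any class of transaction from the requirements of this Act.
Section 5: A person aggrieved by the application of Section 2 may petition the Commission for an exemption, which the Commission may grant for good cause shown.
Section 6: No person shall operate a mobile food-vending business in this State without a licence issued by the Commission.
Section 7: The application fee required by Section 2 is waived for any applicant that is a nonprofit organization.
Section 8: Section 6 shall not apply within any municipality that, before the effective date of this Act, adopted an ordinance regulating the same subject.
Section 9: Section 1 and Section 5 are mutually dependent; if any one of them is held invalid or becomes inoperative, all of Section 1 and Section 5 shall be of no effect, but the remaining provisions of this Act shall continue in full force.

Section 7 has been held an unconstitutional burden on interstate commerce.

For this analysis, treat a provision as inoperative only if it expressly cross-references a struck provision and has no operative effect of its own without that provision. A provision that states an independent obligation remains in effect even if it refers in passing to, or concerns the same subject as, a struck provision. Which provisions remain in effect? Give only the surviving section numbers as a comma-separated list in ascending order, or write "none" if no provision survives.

1, 2, 3, 4, 5, 6, 8, 9

Section 7 is struck. No other provision's operative terms depend on Section 7. Section 9 ties Section 1 and Section 5 together, but none of those is affected here; the remaining provisions continue in force under Section 9. The provisions still in force are Section 1, Section 2, Section 3, Section 4, Section 5, Section 6, Section 8, and Section 9.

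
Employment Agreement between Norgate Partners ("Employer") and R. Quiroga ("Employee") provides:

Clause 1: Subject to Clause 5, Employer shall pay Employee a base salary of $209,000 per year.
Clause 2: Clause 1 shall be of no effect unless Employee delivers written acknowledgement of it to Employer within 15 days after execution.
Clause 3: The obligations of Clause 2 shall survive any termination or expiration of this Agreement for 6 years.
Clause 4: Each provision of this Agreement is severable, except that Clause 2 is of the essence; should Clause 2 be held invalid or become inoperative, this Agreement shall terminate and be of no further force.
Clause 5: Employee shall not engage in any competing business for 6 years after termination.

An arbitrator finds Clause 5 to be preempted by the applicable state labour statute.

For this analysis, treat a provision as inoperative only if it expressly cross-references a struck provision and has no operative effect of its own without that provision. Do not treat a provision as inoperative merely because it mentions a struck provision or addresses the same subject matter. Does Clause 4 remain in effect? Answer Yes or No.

Yes

Clause 5 is struck. Clause 1 mentions Clause 5 but its own obligation stands independently of Clause 5, so Clause 1 is not affected. Nothing else in the Agreement is defined by reference to Clause 5. Clause 4 makes Clause 2 an essential term, but Clause 2 is unaffected, so the severability proviso in Clause 4 preserves the remaining provisions. Clause 1, Clause 2, Clause 3, and Clause 4 remain in effect. Clause 4 is among the surviving provisions, so the answer is yes.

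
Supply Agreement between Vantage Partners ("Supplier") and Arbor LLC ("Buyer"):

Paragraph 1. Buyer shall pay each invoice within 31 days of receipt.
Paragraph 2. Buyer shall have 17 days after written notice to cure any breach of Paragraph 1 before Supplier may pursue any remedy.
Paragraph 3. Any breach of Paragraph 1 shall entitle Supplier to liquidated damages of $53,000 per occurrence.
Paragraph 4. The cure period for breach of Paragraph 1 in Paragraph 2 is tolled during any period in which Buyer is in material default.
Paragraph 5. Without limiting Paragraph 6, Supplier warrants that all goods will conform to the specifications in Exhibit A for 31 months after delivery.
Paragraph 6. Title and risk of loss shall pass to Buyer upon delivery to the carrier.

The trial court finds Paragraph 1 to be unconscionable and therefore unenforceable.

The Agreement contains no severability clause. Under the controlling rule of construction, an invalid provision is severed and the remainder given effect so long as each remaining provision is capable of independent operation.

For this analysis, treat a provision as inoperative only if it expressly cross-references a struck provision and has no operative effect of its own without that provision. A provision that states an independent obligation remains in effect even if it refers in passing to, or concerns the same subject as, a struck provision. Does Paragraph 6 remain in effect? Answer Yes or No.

Yes

Paragraph 1 is struck. Paragraph 2 operates only by reference to Paragraph 1, so it falls with Paragraph 1. Paragraph 3 operates only by reference to Paragraph 1, so it falls with Paragraph 1. The whole of Paragraph 4 is the tolling of the cure period for breach of Paragraph 1, defined by reference to Paragraph 2, so Paragraph 4 cannot stand once Paragraph 2 is removed. Under the stated default rule, only provisions that cannot operate independently fall away; the rest are enforced. Paragraph 5 and Paragraph 6 remain in effect. Paragraph 6 is among the surviving provisions, so the answer is yes.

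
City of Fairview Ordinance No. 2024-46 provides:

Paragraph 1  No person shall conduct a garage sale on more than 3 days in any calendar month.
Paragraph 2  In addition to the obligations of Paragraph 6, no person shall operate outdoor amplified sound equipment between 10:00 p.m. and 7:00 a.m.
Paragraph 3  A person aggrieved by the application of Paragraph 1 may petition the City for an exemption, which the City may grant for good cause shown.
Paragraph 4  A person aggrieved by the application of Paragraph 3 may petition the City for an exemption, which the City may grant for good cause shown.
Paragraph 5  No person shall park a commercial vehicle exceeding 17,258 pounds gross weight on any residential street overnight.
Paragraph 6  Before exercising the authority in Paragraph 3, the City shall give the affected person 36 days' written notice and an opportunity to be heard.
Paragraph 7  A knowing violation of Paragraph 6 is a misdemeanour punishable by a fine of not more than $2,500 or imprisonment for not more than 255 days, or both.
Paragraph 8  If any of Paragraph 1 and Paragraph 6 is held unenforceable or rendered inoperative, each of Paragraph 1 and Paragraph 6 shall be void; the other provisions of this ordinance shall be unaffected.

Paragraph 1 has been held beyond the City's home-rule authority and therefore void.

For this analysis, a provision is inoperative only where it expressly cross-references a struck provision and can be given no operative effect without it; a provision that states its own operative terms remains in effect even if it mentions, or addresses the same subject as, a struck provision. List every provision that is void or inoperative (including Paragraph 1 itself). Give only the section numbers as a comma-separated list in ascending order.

Paragraph 1 is struck. Paragraph 3 merely fixes the exemption procedure for Paragraph 1; with Paragraph 1 gone it has nothing to operate on and falls away. Paragraph 4 operates only by reference to Paragraph 3, so it falls with Paragraph 3. Paragraph 6 merely fixes the notice-and-hearing requirement for Paragraph 3; with Paragraph 3 gone it has nothing to operate on and falls away. Paragraph 7 merely fixes the criminal penalty for violating Paragraph 6; with Paragraph 6 gone it has nothing to operate on and falls away. Paragraph 2 mentions Paragraph 6 but its own obligation stands independently of Paragraph 6, so Paragraph 2 is not affected. Paragraph 8 declares Paragraph 1 and Paragraph 6 mutually dependent; since one of them has fallen, all of them are of no effect. The remainder continues in force under Paragraph 8. Paragraph 2, Paragraph 5, and Paragraph 8 remain in effect.

1, 3, 4, 6, 7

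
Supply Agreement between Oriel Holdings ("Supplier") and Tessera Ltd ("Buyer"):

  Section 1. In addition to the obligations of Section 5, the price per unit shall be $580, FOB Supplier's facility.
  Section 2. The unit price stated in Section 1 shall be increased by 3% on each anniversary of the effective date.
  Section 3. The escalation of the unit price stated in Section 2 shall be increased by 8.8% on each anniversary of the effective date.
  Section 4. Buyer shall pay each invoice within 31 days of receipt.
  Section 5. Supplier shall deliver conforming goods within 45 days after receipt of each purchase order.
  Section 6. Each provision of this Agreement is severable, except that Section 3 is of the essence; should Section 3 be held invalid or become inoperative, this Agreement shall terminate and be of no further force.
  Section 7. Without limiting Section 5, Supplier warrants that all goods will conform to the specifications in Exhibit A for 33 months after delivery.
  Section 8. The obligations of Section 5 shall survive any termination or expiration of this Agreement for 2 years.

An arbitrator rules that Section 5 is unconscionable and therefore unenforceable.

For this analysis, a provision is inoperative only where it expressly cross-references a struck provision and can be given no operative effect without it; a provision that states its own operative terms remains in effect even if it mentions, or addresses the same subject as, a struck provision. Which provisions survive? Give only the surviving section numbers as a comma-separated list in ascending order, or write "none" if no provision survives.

1, 2, 3, 4, 6, 7

Section 5 is struck. Section 8 operates only by reference to Section 5, so it falls with Section 5. Section 7 mentions Section 5 but its own obligation stands independently of Section 5, so Section 7 is not affected. Although Section 1 refers to Section 5, its operative terms do not depend on Section 5, so it remains in effect. Section 6 makes Section 3 an essential term, but Section 3 is unaffected, so the severability proviso in Section 6 preserves the remaining provisions. That leaves Section 1, Section 2, Section 3, Section 4, Section 6, and Section 7 in effect.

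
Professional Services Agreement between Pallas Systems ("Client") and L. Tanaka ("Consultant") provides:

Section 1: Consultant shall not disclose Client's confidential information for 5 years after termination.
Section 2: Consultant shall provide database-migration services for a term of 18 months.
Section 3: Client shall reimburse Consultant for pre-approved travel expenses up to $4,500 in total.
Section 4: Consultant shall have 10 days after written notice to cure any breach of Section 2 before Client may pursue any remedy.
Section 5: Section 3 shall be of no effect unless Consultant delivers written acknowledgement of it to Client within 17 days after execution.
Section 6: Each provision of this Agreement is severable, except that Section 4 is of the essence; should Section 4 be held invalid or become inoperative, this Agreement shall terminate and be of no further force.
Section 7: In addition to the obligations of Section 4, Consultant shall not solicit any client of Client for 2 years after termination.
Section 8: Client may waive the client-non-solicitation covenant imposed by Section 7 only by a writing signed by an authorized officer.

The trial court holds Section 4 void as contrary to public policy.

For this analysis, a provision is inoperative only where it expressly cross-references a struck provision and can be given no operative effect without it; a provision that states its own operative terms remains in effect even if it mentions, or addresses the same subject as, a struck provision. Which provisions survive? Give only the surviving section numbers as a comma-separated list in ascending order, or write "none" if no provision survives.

Section 4 is struck. No other provision's operative terms depend on Section 4. Section 6 makes Section 4 an essential term, and Section 4 is the provision held invalid; under Section 6, the entire Agreement is therefore void. No provision of the Agreement survives.

none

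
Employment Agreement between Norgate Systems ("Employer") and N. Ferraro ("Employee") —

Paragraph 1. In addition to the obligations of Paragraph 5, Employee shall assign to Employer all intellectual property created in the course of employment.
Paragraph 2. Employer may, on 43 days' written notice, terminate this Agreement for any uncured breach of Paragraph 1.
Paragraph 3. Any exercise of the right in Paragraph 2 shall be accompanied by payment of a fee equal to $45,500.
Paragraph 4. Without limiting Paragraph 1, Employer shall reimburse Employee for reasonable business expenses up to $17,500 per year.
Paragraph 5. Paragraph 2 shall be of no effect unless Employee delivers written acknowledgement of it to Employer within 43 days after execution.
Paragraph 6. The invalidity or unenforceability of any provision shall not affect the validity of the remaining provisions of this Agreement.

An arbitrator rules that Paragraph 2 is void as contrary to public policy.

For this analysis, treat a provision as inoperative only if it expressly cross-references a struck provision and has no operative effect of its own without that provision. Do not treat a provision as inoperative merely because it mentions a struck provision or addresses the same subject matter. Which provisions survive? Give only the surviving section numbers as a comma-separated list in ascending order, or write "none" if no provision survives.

Paragraph 2 is struck. Paragraph 3 operates only by reference to Paragraph 2, so it falls with Paragraph 2. The only function of Paragraph 5 is the acknowledgement condition for Paragraph 2, so it cannot stand once Paragraph 2 is removed. Paragraph 1 mentions Paragraph 5 but its own obligation stands independently of Paragraph 5, so Paragraph 1 is not affected. Paragraph 6 is a severability clause and preserves every provision that can still be given independent effect. Paragraph 1, Paragraph 4, and Paragraph 6 remain in effect.

1, 4, 6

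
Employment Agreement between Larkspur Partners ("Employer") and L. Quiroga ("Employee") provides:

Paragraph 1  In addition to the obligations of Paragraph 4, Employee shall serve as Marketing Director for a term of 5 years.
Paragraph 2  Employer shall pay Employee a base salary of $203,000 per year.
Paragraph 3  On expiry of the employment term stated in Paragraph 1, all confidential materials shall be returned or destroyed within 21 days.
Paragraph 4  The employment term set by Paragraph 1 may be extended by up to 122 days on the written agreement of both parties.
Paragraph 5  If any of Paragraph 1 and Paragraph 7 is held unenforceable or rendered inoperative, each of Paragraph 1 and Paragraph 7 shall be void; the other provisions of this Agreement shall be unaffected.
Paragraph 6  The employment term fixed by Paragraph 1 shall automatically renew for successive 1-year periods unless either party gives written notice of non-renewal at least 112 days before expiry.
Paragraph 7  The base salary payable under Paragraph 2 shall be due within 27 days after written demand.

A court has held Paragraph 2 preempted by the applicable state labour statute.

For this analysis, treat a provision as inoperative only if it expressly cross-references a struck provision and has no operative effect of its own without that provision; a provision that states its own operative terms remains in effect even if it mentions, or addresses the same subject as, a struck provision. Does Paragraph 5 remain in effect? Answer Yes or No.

Yes

Paragraph 2 is struck. Paragraph 7 has no operative effect of its own apart from Paragraph 2 and is therefore inoperative. Paragraph 5 declares Paragraph 1 and Paragraph 7 mutually dependent; since one of them has fallen, all of them are of no effect. That brings down Paragraph 1 as well. Paragraph 3, Paragraph 4, and Paragraph 6 in turn depend solely on a provision now struck and likewise fall. The remainder continues in force under Paragraph 5. Only Paragraph 5 remains in effect. Paragraph 5 is among the surviving provisions, so the answer is yes.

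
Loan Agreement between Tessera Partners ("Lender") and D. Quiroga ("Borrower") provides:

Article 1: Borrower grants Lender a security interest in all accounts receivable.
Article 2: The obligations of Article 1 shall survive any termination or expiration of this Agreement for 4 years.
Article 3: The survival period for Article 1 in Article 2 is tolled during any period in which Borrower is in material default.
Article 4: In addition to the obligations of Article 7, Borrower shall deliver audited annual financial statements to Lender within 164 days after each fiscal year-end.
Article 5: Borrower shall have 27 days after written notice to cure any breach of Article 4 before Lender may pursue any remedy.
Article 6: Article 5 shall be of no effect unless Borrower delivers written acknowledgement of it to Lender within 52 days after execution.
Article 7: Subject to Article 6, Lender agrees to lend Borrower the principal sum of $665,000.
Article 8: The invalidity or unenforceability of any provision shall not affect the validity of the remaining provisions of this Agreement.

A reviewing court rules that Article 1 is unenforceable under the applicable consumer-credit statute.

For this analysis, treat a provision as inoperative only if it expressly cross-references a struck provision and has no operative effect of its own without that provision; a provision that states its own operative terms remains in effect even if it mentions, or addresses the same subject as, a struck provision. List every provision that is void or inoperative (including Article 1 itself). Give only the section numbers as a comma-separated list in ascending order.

1, 2, 3

Article 1 is struck. Article 2 has no operative effect of its own apart from Article 1 and is therefore inoperative. Article 3 has no operative effect of its own apart from Article 2 and is therefore inoperative. Under the severability clause in Article 8, the remaining provisions continue in force. The provisions still in force are Article 4, Article 5, Article 6, Article 7, and Article 8.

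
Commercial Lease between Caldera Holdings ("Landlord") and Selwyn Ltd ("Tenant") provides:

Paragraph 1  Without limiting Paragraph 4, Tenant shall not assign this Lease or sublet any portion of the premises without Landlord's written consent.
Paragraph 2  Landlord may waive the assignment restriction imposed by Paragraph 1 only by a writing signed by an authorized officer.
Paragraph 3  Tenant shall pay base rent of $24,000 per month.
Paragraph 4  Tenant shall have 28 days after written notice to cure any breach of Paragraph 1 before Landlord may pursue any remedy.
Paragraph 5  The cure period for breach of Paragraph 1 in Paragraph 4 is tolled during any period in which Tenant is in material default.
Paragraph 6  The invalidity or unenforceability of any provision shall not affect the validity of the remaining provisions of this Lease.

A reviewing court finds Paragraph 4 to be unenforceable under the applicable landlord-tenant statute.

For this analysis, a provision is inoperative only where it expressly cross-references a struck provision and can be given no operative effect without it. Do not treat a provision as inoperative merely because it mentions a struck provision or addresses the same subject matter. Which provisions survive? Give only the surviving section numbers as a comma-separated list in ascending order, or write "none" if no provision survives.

Paragraph 4 is struck. Paragraph 5 operates only by reference to Paragraph 4, so it falls with Paragraph 4. Although Paragraph 1 refers to Paragraph 4, its operative terms do not depend on Paragraph 4, so it remains in effect. Paragraph 6 is a severability clause and preserves every provision that can still be given independent effect. Paragraph 1, Paragraph 2, Paragraph 3, and Paragraph 6 remain in effect.

1, 2, 3, 6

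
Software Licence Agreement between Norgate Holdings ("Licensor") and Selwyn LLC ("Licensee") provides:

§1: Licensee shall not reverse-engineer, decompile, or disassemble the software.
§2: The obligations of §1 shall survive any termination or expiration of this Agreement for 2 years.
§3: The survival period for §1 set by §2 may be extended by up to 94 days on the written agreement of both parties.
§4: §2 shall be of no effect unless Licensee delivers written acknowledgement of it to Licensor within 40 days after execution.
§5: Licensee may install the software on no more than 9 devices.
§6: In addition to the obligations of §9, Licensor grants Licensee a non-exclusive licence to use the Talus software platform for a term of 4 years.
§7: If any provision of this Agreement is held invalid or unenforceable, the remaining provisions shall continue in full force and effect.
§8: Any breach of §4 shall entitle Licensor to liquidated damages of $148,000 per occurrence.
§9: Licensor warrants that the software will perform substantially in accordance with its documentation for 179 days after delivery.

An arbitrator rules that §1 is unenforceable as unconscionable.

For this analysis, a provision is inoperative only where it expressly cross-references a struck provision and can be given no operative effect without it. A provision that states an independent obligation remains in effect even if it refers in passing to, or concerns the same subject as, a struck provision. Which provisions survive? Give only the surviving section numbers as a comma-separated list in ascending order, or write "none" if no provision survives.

5, 6, 7, 9

§1 is struck. §2 merely fixes the survival period for §1; with §1 gone it has nothing to operate on and falls away. The whole of §3 is the extension of the survival period for §1, defined by reference to §2, so §3 cannot stand once §2 is removed. The only function of §4 is the acknowledgement condition for §2, so it cannot stand once §2 is removed. §8 has no operative effect of its own apart from §4 and is therefore inoperative. §7 is a severability clause and preserves every provision that can still be given independent effect. That leaves §5, §6, §7, and §9 in effect.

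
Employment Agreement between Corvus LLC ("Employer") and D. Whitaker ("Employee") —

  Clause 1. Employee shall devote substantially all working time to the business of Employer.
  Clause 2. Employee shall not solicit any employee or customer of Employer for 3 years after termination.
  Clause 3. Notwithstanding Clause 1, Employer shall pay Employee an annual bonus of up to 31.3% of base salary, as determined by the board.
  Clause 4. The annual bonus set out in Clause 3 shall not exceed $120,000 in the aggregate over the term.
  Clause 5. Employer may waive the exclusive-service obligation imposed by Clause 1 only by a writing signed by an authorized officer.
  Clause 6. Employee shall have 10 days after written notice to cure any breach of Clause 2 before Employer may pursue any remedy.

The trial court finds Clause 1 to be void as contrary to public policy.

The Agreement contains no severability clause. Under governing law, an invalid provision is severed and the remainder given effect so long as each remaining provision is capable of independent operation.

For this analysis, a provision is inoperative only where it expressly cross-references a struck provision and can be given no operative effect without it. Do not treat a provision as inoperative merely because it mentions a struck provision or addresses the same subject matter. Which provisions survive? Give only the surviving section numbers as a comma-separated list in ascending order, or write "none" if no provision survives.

Clause 1 is struck. Clause 5 operates only by reference to Clause 1, so it falls with Clause 1. Although Clause 3 refers to Clause 1, its operative terms do not depend on Clause 1, so it remains in effect. Under the stated default rule, only provisions that cannot operate independently fall away; the rest are enforced. That leaves Clause 2, Clause 3, Clause 4, and Clause 6 in effect.

2, 3, 4, 6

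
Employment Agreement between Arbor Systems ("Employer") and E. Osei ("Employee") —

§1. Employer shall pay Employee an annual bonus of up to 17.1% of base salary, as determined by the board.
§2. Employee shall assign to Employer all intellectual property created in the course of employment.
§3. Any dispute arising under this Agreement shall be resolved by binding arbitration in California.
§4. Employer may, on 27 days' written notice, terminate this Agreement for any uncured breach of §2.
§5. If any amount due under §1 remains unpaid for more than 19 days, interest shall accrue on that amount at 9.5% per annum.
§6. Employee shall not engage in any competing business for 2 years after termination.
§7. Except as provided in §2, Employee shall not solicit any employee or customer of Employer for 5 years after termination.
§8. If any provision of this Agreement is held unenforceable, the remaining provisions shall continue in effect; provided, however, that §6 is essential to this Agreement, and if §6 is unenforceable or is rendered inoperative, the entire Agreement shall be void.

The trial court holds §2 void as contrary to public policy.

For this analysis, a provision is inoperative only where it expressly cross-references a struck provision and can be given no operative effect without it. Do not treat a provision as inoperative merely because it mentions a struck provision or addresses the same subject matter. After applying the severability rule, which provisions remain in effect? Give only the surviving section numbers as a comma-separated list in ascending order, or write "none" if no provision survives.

1, 3, 5, 6, 7, 8

§2 is struck. The only function of §4 is the termination right for breach of §2, so it cannot stand once §2 is removed. Although §7 refers to §2, its operative terms do not depend on §2, so it remains in effect. §8 makes §6 an essential term, but §6 is unaffected, so the severability proviso in §8 preserves the remaining provisions. That leaves §1, §3, §5, §6, §7, and §8 in effect.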